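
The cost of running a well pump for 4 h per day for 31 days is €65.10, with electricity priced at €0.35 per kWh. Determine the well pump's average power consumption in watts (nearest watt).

1500 W

Energy = €65.10 ÷ €0.35/kWh = 186 kWh
Runtime = 4 h/day × 31 days = 124 h
Power = 186 kWh ÷ 124 h = 1.5 kW = 1500 W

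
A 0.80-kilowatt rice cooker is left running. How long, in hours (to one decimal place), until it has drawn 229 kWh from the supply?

Hours = 229 kWh ÷ 0.8 kW = 286.3 h

286.3 h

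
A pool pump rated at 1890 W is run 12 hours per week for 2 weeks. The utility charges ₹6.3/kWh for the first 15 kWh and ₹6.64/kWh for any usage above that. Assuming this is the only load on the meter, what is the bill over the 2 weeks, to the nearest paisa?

₹296.09

Runtime = 12 h/week × 2 weeks = 24 h
Energy = 1.89 kW × 24 h = 45.36 kWh
Tier 1 (0–15 kWh): 15 × ₹6.3 = ₹94.5
Above 15 kWh: 30.36 × ₹6.64 = ₹201.5904
Bill = ₹296.09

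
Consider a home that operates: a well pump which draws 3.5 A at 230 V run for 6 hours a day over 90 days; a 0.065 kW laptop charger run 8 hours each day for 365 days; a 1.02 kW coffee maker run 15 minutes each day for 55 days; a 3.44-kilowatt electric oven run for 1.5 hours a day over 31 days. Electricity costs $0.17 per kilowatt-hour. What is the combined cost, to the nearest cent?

$135.74

well pump: Power = 3.5 A × 230 V = 805 W = 0.805 kW
well pump: Runtime = 6 h/day × 90 days = 540 h
well pump: 0.805 kW × 540 h = 434.7 kWh
laptop charger: Runtime = 8 h/day × 365 days = 2920 h
laptop charger: 0.065 kW × 2920 h = 189.8 kWh
coffee maker: Runtime = 15 min × 55 = 825 min = 13.75 h
coffee maker: 1.02 kW × 13.75 h = 14.025 kWh
electric oven: Runtime = 1.5 h/day × 31 days = 46.5 h
electric oven: 3.44 kW × 46.5 h = 159.96 kWh
Total energy = 798.485 kWh
Cost = 798.485 × $0.17 = $135.74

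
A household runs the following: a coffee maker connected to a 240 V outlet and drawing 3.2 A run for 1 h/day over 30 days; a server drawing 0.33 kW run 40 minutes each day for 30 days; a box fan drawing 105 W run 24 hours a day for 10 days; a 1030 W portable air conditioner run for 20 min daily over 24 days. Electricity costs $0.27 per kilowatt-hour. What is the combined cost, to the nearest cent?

$17.03

coffee maker: Power = 3.2 A × 240 V = 768 W = 0.768 kW
coffee maker: Runtime = 1 h/day × 30 days = 30 h
coffee maker: 0.768 kW × 30 h = 23.04 kWh
server: Runtime = 40 min × 30 = 1200 min = 20 h
server: 0.33 kW × 20 h = 6.6 kWh
box fan: Runtime = 24 h × 10 = 240 h
box fan: 0.105 kW × 240 h = 25.2 kWh
portable air conditioner: Runtime = 20 min × 24 = 480 min = 8 h
portable air conditioner: 1.03 kW × 8 h = 8.24 kWh
Total energy = 63.08 kWh
Cost = 63.08 × $0.27 = $17.03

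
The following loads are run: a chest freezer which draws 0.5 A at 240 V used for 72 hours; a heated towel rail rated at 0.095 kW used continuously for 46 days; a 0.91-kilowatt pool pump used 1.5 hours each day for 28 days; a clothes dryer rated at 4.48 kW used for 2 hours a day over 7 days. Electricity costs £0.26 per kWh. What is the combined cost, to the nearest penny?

chest freezer: Power = 0.5 A × 240 V = 120 W = 0.12 kW
chest freezer: 0.12 kW × 72 h = 8.64 kWh
heated towel rail: Runtime = 24 h × 46 = 1104 h
heated towel rail: 0.095 kW × 1104 h = 104.88 kWh
pool pump: Runtime = 1.5 h/day × 28 days = 42 h
pool pump: 0.91 kW × 42 h = 38.22 kWh
clothes dryer: Runtime = 2 h/day × 7 days = 14 h
clothes dryer: 4.48 kW × 14 h = 62.72 kWh
Total energy = 214.46 kWh
Cost = 214.46 × £0.26 = £55.76

£55.76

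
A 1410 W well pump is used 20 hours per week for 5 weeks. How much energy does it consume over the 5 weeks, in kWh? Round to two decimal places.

Runtime = 20 h/week × 5 weeks = 100 h
Energy = 1.41 kW × 100 h = 141 kWh

141.00 kWh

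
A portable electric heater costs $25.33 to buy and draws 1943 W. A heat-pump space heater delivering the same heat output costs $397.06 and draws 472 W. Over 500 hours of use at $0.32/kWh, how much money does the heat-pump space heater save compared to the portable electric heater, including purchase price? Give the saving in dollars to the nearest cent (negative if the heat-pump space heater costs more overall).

-$136.37

portable electric heater: $25.33 + (1943/1000) kW × 500 h × $0.32 = $25.33 + $310.88 = $336.21
heat-pump space heater: $397.06 + (472/1000) kW × 500 h × $0.32 = $397.06 + $75.52 = $472.58
Saving = $336.21 − $472.58 = −$136.37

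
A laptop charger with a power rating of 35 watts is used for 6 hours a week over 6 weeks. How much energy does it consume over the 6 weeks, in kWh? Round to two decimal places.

1.26 kWh

Runtime = 6 h/week × 6 weeks = 36 h
Energy = 0.035 kW × 36 h = 1.26 kWh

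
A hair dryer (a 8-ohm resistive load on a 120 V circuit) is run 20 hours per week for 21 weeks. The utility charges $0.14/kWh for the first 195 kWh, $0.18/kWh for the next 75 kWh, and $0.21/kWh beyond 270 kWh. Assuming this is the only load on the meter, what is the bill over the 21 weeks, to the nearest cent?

$142.86

Power = V²/R = 120²/8 = 1800 W = 1.8 kW
Runtime = 20 h/week × 21 weeks = 420 h
Energy = 1.8 kW × 420 h = 756 kWh
Tier 1 (0–195 kWh): 195 × $0.14 = $27.3
Tier 2 (195–270 kWh): 75 × $0.18 = $13.5
Above 270 kWh: 486 × $0.21 = $102.06
Bill = $142.86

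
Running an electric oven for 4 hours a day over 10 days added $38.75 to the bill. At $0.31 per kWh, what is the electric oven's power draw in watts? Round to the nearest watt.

3125 W

Energy = $38.75 ÷ $0.31/kWh = 125 kWh
Runtime = 4 h/day × 10 days = 40 h
Power = 125 kWh ÷ 40 h = 3.125 kW = 3125 W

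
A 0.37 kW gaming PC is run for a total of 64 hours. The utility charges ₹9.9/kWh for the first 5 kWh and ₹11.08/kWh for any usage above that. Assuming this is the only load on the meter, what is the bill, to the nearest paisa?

Energy = 0.37 kW × 64 h = 23.68 kWh
Tier 1 (0–5 kWh): 5 × ₹9.9 = ₹49.5
Above 5 kWh: 18.68 × ₹11.08 = ₹206.9744
Bill = ₹256.47

₹256.47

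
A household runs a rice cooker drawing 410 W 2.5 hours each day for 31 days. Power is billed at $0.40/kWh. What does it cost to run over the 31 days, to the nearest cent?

$12.71

Runtime = 2.5 h/day × 31 days = 77.5 h
Energy = 0.41 kW × 77.5 h = 31.775 kWh
Cost = 31.775 kWh × $0.40/kWh = $12.71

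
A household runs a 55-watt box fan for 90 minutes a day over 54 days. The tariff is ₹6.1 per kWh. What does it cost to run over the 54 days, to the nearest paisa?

₹27.18

Runtime = 90 min × 54 = 4860 min = 81 h
Energy = 0.055 kW × 81 h = 4.455 kWh
Cost = 4.455 kWh × ₹6.1/kWh = ₹27.18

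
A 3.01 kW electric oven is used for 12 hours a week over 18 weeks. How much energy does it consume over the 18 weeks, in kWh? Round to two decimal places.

Runtime = 12 h/week × 18 weeks = 216 h
Energy = 3.01 kW × 216 h = 650.16 kWh

650.16 kWh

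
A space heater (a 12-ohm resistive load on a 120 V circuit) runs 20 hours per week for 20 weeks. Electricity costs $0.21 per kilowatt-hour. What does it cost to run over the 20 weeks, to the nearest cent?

$100.80

Power = V²/R = 120²/12 = 1200 W = 1.2 kW
Runtime = 20 h/week × 20 weeks = 400 h
Energy = 1.2 kW × 400 h = 480 kWh
Cost = 480 kWh × $0.21/kWh = $100.80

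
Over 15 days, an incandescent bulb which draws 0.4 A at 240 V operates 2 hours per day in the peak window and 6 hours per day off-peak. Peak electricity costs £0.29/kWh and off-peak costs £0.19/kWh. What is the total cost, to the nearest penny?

Power = 0.4 A × 240 V = 96 W = 0.096 kW
Peak energy = 0.096 kW × 2 h × 15 = 2.88 kWh
Off-peak energy = 0.096 kW × 6 h × 15 = 8.64 kWh
Cost = 2.88 × £0.29 + 8.64 × £0.19 = £0.8352 + £1.6416 = £2.48

£2.48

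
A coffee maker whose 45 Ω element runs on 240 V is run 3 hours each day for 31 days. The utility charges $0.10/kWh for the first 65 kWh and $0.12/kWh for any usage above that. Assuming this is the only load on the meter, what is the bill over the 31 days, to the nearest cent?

$12.98

Power = V²/R = 240²/45 = 1280 W = 1.28 kW
Runtime = 3 h/day × 31 days = 93 h
Energy = 1.28 kW × 93 h = 119.04 kWh
Tier 1 (0–65 kWh): 65 × $0.10 = $6.5
Above 65 kWh: 54.04 × $0.12 = $6.4848
Bill = $12.98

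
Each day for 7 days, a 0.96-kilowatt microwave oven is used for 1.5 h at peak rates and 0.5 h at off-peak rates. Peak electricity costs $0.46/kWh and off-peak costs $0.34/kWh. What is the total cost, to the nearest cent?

Peak energy = 0.96 kW × 1.5 h × 7 = 10.08 kWh
Off-peak energy = 0.96 kW × 0.5 h × 7 = 3.36 kWh
Cost = 10.08 × $0.46 + 3.36 × $0.34 = $4.6368 + $1.1424 = $5.78

$5.78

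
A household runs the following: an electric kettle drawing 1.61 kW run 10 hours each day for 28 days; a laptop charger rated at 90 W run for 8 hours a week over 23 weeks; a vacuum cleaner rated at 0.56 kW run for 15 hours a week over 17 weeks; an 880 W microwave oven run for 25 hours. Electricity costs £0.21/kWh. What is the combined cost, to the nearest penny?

electric kettle: Runtime = 10 h/day × 28 days = 280 h
electric kettle: 1.61 kW × 280 h = 450.8 kWh
laptop charger: Runtime = 8 h/week × 23 weeks = 184 h
laptop charger: 0.09 kW × 184 h = 16.56 kWh
vacuum cleaner: Runtime = 15 h/week × 17 weeks = 255 h
vacuum cleaner: 0.56 kW × 255 h = 142.8 kWh
microwave oven: 0.88 kW × 25 h = 22 kWh
Total energy = 632.16 kWh
Cost = 632.16 × £0.21 = £132.75

£132.75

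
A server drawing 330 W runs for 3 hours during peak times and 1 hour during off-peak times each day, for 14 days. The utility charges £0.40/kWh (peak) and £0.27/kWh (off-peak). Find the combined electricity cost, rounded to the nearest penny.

£6.79

Peak energy = 0.33 kW × 3 h × 14 = 13.86 kWh
Off-peak energy = 0.33 kW × 1 h × 14 = 4.62 kWh
Cost = 13.86 × £0.40 + 4.62 × £0.27 = £5.544 + £1.2474 = £6.79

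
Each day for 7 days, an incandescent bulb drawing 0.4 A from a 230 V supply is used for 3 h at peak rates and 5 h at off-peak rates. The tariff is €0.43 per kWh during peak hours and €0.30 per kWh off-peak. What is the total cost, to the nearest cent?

Power = 0.4 A × 230 V = 92 W = 0.092 kW
Peak energy = 0.092 kW × 3 h × 7 = 1.932 kWh
Off-peak energy = 0.092 kW × 5 h × 7 = 3.22 kWh
Cost = 1.932 × €0.43 + 3.22 × €0.30 = €0.83076 + €0.966 = €1.80

€1.80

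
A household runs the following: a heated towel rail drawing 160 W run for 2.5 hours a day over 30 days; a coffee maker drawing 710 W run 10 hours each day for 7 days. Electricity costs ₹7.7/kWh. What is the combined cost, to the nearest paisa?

₹475.09

heated towel rail: Runtime = 2.5 h/day × 30 days = 75 h
heated towel rail: 0.16 kW × 75 h = 12 kWh
coffee maker: Runtime = 10 h/day × 7 days = 70 h
coffee maker: 0.71 kW × 70 h = 49.7 kWh
Total energy = 61.7 kWh
Cost = 61.7 × ₹7.7 = ₹475.09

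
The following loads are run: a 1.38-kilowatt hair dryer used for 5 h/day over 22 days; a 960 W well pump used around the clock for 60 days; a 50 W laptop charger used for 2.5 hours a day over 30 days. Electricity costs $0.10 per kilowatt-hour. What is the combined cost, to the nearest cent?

hair dryer: Runtime = 5 h/day × 22 days = 110 h
hair dryer: 1.38 kW × 110 h = 151.8 kWh
well pump: Runtime = 24 h × 60 = 1440 h
well pump: 0.96 kW × 1440 h = 1382.4 kWh
laptop charger: Runtime = 2.5 h/day × 30 days = 75 h
laptop charger: 0.05 kW × 75 h = 3.75 kWh
Total energy = 1537.95 kWh
Cost = 1537.95 × $0.10 = $153.80

$153.80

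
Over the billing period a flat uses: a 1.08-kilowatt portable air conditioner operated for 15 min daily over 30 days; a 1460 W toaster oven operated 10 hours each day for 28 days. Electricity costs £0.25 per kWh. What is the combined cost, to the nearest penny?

£104.23

portable air conditioner: Runtime = 15 min × 30 = 450 min = 7.5 h
portable air conditioner: 1.08 kW × 7.5 h = 8.1 kWh
toaster oven: Runtime = 10 h/day × 28 days = 280 h
toaster oven: 1.46 kW × 280 h = 408.8 kWh
Total energy = 416.9 kWh
Cost = 416.9 × £0.25 = £104.23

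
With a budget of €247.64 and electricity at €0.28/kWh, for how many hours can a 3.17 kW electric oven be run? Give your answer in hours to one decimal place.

Energy available = €247.64 ÷ €0.28/kWh = 884.4286 kWh
Hours = 884.4286 kWh ÷ 3.17 kW = 279.0 h

279.0 h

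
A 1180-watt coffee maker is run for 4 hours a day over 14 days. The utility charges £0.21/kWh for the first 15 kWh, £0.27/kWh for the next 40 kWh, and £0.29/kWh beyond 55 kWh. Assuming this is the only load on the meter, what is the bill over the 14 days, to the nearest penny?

Runtime = 4 h/day × 14 days = 56 h
Energy = 1.18 kW × 56 h = 66.08 kWh
Tier 1 (0–15 kWh): 15 × £0.21 = £3.15
Tier 2 (15–55 kWh): 40 × £0.27 = £10.8
Above 55 kWh: 11.08 × £0.29 = £3.2132
Bill = £17.16

£17.16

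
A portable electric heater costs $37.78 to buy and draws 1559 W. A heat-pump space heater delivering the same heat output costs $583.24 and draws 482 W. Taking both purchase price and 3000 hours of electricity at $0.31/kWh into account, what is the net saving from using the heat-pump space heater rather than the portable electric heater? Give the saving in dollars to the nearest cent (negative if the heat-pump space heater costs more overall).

$456.15

portable electric heater: $37.78 + (1559/1000) kW × 3000 h × $0.31 = $37.78 + $1449.87 = $1487.65
heat-pump space heater: $583.24 + (482/1000) kW × 3000 h × $0.31 = $583.24 + $448.26 = $1031.5
Saving = $1487.65 − $1031.5 = $456.15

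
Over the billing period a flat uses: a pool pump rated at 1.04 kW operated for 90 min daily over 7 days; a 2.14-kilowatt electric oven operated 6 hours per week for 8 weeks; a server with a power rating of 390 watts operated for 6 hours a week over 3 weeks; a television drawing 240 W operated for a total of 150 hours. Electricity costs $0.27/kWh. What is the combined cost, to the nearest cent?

pool pump: Runtime = 90 min × 7 = 630 min = 10.5 h
pool pump: 1.04 kW × 10.5 h = 10.92 kWh
electric oven: Runtime = 6 h/week × 8 weeks = 48 h
electric oven: 2.14 kW × 48 h = 102.72 kWh
server: Runtime = 6 h/week × 3 weeks = 18 h
server: 0.39 kW × 18 h = 7.02 kWh
television: 0.24 kW × 150 h = 36 kWh
Total energy = 156.66 kWh
Cost = 156.66 × $0.27 = $42.30

$42.30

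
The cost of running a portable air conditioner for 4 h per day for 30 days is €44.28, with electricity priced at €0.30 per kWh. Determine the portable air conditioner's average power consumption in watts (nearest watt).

1230 W

Energy = €44.28 ÷ €0.30/kWh = 147.6 kWh
Runtime = 4 h/day × 30 days = 120 h
Power = 147.6 kWh ÷ 120 h = 1.23 kW = 1230 W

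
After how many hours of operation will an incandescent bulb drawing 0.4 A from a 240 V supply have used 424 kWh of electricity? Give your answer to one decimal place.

4416.7 h

Power = 0.4 A × 240 V = 96 W = 0.096 kW
Hours = 424 kWh ÷ 0.096 kW = 4416.7 h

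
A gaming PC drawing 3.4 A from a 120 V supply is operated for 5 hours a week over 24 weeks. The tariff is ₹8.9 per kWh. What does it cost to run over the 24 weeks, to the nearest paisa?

₹435.74

Power = 3.4 A × 120 V = 408 W = 0.408 kW
Runtime = 5 h/week × 24 weeks = 120 h
Energy = 0.408 kW × 120 h = 48.96 kWh
Cost = 48.96 kWh × ₹8.9/kWh = ₹435.74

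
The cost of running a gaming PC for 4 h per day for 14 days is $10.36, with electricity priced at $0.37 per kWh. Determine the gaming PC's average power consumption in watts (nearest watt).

500 W

Energy = $10.36 ÷ $0.37/kWh = 28 kWh
Runtime = 4 h/day × 14 days = 56 h
Power = 28 kWh ÷ 56 h = 0.5 kW = 500 W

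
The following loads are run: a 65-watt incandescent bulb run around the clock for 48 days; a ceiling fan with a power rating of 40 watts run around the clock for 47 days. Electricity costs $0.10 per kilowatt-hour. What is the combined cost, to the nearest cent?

$12.00

incandescent bulb: Runtime = 24 h × 48 = 1152 h
incandescent bulb: 0.065 kW × 1152 h = 74.88 kWh
ceiling fan: Runtime = 24 h × 47 = 1128 h
ceiling fan: 0.04 kW × 1128 h = 45.12 kWh
Total energy = 120 kWh
Cost = 120 × $0.10 = $12.00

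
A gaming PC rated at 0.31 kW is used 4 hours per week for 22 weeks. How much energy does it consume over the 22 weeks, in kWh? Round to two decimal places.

27.28 kWh

Runtime = 4 h/week × 22 weeks = 88 h
Energy = 0.31 kW × 88 h = 27.28 kWh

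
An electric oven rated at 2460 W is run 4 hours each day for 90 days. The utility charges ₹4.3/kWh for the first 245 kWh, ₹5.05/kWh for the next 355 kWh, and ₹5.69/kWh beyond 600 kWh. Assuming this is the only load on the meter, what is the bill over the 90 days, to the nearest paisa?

Runtime = 4 h/day × 90 days = 360 h
Energy = 2.46 kW × 360 h = 885.6 kWh
Tier 1 (0–245 kWh): 245 × ₹4.3 = ₹1053.5
Tier 2 (245–600 kWh): 355 × ₹5.05 = ₹1792.75
Above 600 kWh: 285.6 × ₹5.69 = ₹1625.064
Bill = ₹4471.31

₹4471.31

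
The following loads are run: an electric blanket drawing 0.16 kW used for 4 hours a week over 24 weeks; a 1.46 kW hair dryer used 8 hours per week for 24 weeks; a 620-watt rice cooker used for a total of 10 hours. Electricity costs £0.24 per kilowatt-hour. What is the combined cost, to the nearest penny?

£72.45

electric blanket: Runtime = 4 h/week × 24 weeks = 96 h
electric blanket: 0.16 kW × 96 h = 15.36 kWh
hair dryer: Runtime = 8 h/week × 24 weeks = 192 h
hair dryer: 1.46 kW × 192 h = 280.32 kWh
rice cooker: 0.62 kW × 10 h = 6.2 kWh
Total energy = 301.88 kWh
Cost = 301.88 × £0.24 = £72.45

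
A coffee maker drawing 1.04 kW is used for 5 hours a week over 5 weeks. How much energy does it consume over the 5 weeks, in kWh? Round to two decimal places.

Runtime = 5 h/week × 5 weeks = 25 h
Energy = 1.04 kW × 25 h = 26 kWh

26.00 kWh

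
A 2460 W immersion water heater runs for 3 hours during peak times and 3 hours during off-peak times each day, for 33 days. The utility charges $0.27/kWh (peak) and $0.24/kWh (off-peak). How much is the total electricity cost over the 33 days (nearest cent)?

Peak energy = 2.46 kW × 3 h × 33 = 243.54 kWh
Off-peak energy = 2.46 kW × 3 h × 33 = 243.54 kWh
Cost = 243.54 × $0.27 + 243.54 × $0.24 = $65.7558 + $58.4496 = $124.21

$124.21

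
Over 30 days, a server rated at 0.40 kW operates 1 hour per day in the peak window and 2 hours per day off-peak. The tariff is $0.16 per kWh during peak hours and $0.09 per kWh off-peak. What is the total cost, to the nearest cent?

$4.08

Peak energy = 0.4 kW × 1 h × 30 = 12 kWh
Off-peak energy = 0.4 kW × 2 h × 30 = 24 kWh
Cost = 12 × $0.16 + 24 × $0.09 = $1.92 + $2.16 = $4.08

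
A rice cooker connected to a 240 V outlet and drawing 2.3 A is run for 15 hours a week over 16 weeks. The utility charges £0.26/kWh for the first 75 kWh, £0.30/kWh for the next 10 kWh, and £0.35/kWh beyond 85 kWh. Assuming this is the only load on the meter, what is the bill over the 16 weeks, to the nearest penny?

Power = 2.3 A × 240 V = 552 W = 0.552 kW
Runtime = 15 h/week × 16 weeks = 240 h
Energy = 0.552 kW × 240 h = 132.48 kWh
Tier 1 (0–75 kWh): 75 × £0.26 = £19.5
Tier 2 (75–85 kWh): 10 × £0.30 = £3
Above 85 kWh: 47.48 × £0.35 = £16.618
Bill = £39.12

£39.12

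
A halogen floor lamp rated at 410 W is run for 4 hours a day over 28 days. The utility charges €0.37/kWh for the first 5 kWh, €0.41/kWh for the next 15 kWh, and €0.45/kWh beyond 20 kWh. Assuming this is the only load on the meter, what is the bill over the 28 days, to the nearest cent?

Runtime = 4 h/day × 28 days = 112 h
Energy = 0.41 kW × 112 h = 45.92 kWh
Tier 1 (0–5 kWh): 5 × €0.37 = €1.85
Tier 2 (5–20 kWh): 15 × €0.41 = €6.15
Above 20 kWh: 25.92 × €0.45 = €11.664
Bill = €19.66

€19.66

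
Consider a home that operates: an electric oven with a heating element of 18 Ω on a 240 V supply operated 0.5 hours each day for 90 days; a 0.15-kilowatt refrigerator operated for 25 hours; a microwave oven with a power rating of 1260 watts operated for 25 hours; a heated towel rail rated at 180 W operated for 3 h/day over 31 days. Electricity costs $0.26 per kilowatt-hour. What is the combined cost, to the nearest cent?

$50.96

electric oven: Power = V²/R = 240²/18 = 3200 W = 3.2 kW
electric oven: Runtime = 0.5 h/day × 90 days = 45 h
electric oven: 3.2 kW × 45 h = 144 kWh
refrigerator: 0.15 kW × 25 h = 3.75 kWh
microwave oven: 1.26 kW × 25 h = 31.5 kWh
heated towel rail: Runtime = 3 h/day × 31 days = 93 h
heated towel rail: 0.18 kW × 93 h = 16.74 kWh
Total energy = 195.99 kWh
Cost = 195.99 × $0.26 = $50.96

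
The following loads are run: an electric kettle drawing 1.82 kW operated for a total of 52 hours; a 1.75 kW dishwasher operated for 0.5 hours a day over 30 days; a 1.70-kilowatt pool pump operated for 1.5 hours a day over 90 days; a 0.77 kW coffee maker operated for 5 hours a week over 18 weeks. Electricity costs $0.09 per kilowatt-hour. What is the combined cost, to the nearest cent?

$37.77

electric kettle: 1.82 kW × 52 h = 94.64 kWh
dishwasher: Runtime = 0.5 h/day × 30 days = 15 h
dishwasher: 1.75 kW × 15 h = 26.25 kWh
pool pump: Runtime = 1.5 h/day × 90 days = 135 h
pool pump: 1.7 kW × 135 h = 229.5 kWh
coffee maker: Runtime = 5 h/week × 18 weeks = 90 h
coffee maker: 0.77 kW × 90 h = 69.3 kWh
Total energy = 419.69 kWh
Cost = 419.69 × $0.09 = $37.77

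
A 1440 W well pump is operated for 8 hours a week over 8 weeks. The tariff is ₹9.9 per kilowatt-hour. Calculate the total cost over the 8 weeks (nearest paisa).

Runtime = 8 h/week × 8 weeks = 64 h
Energy = 1.44 kW × 64 h = 92.16 kWh
Cost = 92.16 kWh × ₹9.9/kWh = ₹912.38

₹912.38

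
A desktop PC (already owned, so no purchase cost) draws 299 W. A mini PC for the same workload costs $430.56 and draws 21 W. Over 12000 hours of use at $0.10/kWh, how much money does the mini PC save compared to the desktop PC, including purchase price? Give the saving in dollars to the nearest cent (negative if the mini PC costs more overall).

-$96.96

desktop PC: $0.00 + (299/1000) kW × 12000 h × $0.10 = $0.00 + $358.8 = $358.8
mini PC: $430.56 + (21/1000) kW × 12000 h × $0.10 = $430.56 + $25.2 = $455.76
Saving = $358.8 − $455.76 = −$96.96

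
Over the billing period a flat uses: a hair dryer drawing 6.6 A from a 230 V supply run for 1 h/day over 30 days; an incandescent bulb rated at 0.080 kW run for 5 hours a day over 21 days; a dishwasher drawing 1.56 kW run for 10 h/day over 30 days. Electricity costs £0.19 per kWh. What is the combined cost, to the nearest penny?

£99.17

hair dryer: Power = 6.6 A × 230 V = 1518 W = 1.518 kW
hair dryer: Runtime = 1 h/day × 30 days = 30 h
hair dryer: 1.518 kW × 30 h = 45.54 kWh
incandescent bulb: Runtime = 5 h/day × 21 days = 105 h
incandescent bulb: 0.08 kW × 105 h = 8.4 kWh
dishwasher: Runtime = 10 h/day × 30 days = 300 h
dishwasher: 1.56 kW × 300 h = 468 kWh
Total energy = 521.94 kWh
Cost = 521.94 × £0.19 = £99.17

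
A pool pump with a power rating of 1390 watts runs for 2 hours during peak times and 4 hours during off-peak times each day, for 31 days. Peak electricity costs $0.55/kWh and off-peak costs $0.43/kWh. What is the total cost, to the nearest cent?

Peak energy = 1.39 kW × 2 h × 31 = 86.18 kWh
Off-peak energy = 1.39 kW × 4 h × 31 = 172.36 kWh
Cost = 86.18 × $0.55 + 172.36 × $0.43 = $47.399 + $74.1148 = $121.51

$121.51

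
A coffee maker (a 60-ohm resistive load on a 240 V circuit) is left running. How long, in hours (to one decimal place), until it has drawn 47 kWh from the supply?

Power = V²/R = 240²/60 = 960 W = 0.96 kW
Hours = 47 kWh ÷ 0.96 kW = 49.0 h

49.0 h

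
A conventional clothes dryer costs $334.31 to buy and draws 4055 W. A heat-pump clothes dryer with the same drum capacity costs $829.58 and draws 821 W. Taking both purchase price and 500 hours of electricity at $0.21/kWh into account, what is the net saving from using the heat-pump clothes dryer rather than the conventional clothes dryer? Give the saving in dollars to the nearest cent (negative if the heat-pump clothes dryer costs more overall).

conventional clothes dryer: $334.31 + (4055/1000) kW × 500 h × $0.21 = $334.31 + $425.775 = $760.085
heat-pump clothes dryer: $829.58 + (821/1000) kW × 500 h × $0.21 = $829.58 + $86.205 = $915.785
Saving = $760.085 − $915.785 = −$155.7

-$155.70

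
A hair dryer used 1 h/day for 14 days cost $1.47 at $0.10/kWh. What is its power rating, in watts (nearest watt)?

1050 W

Energy = $1.47 ÷ $0.10/kWh = 14.7 kWh
Runtime = 1 h/day × 14 days = 14 h
Power = 14.7 kWh ÷ 14 h = 1.05 kW = 1050 W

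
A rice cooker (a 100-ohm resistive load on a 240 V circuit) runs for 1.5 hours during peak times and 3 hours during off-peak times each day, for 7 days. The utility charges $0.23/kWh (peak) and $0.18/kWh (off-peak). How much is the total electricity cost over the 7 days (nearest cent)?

$3.57

Power = V²/R = 240²/100 = 576 W = 0.576 kW
Peak energy = 0.576 kW × 1.5 h × 7 = 6.048 kWh
Off-peak energy = 0.576 kW × 3 h × 7 = 12.096 kWh
Cost = 6.048 × $0.23 + 12.096 × $0.18 = $1.39104 + $2.17728 = $3.57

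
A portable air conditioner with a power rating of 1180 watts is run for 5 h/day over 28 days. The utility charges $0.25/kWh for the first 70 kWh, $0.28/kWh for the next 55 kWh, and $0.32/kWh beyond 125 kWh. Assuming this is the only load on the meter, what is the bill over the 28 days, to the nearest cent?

$45.76

Runtime = 5 h/day × 28 days = 140 h
Energy = 1.18 kW × 140 h = 165.2 kWh
Tier 1 (0–70 kWh): 70 × $0.25 = $17.5
Tier 2 (70–125 kWh): 55 × $0.28 = $15.4
Above 125 kWh: 40.2 × $0.32 = $12.864
Bill = $45.76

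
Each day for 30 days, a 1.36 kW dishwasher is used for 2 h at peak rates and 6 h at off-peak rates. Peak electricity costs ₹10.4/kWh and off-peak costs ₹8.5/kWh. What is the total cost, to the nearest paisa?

Peak energy = 1.36 kW × 2 h × 30 = 81.6 kWh
Off-peak energy = 1.36 kW × 6 h × 30 = 244.8 kWh
Cost = 81.6 × ₹10.4 + 244.8 × ₹8.5 = ₹848.64 + ₹2080.8 = ₹2929.44

₹2929.44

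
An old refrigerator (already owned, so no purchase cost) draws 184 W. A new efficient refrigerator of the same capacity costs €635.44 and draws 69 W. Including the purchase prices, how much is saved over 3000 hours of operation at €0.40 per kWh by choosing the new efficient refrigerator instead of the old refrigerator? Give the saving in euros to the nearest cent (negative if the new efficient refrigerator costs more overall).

old refrigerator: €0.00 + (184/1000) kW × 3000 h × €0.40 = €0.00 + €220.8 = €220.8
new efficient refrigerator: €635.44 + (69/1000) kW × 3000 h × €0.40 = €635.44 + €82.8 = €718.24
Saving = €220.8 − €718.24 = −€497.44

-€497.44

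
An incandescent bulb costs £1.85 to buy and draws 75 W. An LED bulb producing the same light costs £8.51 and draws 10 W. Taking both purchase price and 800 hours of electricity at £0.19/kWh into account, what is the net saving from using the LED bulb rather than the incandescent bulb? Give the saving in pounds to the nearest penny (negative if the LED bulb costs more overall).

£3.22

incandescent bulb: £1.85 + (75/1000) kW × 800 h × £0.19 = £1.85 + £11.4 = £13.25
LED bulb: £8.51 + (10/1000) kW × 800 h × £0.19 = £8.51 + £1.52 = £10.03
Saving = £13.25 − £10.03 = £3.22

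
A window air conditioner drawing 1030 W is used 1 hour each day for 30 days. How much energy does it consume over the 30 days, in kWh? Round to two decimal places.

30.90 kWh

Runtime = 1 h/day × 30 days = 30 h
Energy = 1.03 kW × 30 h = 30.9 kWh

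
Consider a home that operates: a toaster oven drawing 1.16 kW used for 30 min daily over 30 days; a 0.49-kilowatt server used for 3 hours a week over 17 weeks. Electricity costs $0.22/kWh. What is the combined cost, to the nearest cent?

toaster oven: Runtime = 30 min × 30 = 900 min = 15 h
toaster oven: 1.16 kW × 15 h = 17.4 kWh
server: Runtime = 3 h/week × 17 weeks = 51 h
server: 0.49 kW × 51 h = 24.99 kWh
Total energy = 42.39 kWh
Cost = 42.39 × $0.22 = $9.33

$9.33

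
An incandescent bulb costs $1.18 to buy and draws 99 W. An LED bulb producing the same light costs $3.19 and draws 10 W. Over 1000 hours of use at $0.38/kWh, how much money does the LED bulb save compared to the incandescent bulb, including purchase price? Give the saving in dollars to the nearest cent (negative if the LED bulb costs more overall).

$31.81

incandescent bulb: $1.18 + (99/1000) kW × 1000 h × $0.38 = $1.18 + $37.62 = $38.8
LED bulb: $3.19 + (10/1000) kW × 1000 h × $0.38 = $3.19 + $3.8 = $6.99
Saving = $38.8 − $6.99 = $31.81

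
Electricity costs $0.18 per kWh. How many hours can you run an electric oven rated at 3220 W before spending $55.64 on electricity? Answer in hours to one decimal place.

96.0 h

Energy available = $55.64 ÷ $0.18/kWh = 309.1111 kWh
Hours = 309.1111 kWh ÷ 3.22 kW = 96.0 h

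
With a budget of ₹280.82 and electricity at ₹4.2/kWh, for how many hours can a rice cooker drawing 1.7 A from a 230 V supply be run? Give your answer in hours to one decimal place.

171.0 h

Power = 1.7 A × 230 V = 391 W = 0.391 kW
Energy available = ₹280.82 ÷ ₹4.2/kWh = 66.8619 kWh
Hours = 66.8619 kWh ÷ 0.391 kW = 171.0 h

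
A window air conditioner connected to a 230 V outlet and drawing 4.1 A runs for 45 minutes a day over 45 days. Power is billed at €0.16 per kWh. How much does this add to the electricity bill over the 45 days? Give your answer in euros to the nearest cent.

€5.09

Power = 4.1 A × 230 V = 943 W = 0.943 kW
Runtime = 45 min × 45 = 2025 min = 33.75 h
Energy = 0.943 kW × 33.75 h = 31.82625 kWh
Cost = 31.82625 kWh × €0.16/kWh = €5.09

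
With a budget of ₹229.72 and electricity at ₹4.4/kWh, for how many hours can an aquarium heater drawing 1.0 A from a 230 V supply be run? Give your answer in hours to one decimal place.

227.0 h

Power = 1.0 A × 230 V = 230 W = 0.23 kW
Energy available = ₹229.72 ÷ ₹4.4/kWh = 52.2091 kWh
Hours = 52.2091 kWh ÷ 0.23 kW = 227.0 h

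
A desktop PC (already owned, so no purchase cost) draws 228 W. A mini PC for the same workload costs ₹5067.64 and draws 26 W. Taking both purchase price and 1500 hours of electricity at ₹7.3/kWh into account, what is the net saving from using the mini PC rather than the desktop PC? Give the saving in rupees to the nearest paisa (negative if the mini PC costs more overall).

-₹2855.74

desktop PC: ₹0.00 + (228/1000) kW × 1500 h × ₹7.3 = ₹0.00 + ₹2496.6 = ₹2496.6
mini PC: ₹5067.64 + (26/1000) kW × 1500 h × ₹7.3 = ₹5067.64 + ₹284.7 = ₹5352.34
Saving = ₹2496.6 − ₹5352.34 = −₹2855.74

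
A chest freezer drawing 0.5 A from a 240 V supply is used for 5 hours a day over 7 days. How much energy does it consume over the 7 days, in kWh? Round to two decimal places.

4.20 kWh

Power = 0.5 A × 240 V = 120 W = 0.12 kW
Runtime = 5 h/day × 7 days = 35 h
Energy = 0.12 kW × 35 h = 4.2 kWh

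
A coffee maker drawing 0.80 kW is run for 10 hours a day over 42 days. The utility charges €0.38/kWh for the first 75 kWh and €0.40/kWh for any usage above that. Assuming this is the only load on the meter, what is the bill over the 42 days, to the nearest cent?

Runtime = 10 h/day × 42 days = 420 h
Energy = 0.8 kW × 420 h = 336 kWh
Tier 1 (0–75 kWh): 75 × €0.38 = €28.5
Above 75 kWh: 261 × €0.40 = €104.4
Bill = €132.90

€132.90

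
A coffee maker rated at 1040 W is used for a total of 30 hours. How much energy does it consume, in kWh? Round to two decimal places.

31.20 kWh

Energy = 1.04 kW × 30 h = 31.2 kWh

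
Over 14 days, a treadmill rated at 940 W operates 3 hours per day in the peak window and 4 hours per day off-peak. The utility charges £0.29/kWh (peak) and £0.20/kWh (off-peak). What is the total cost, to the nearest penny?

Peak energy = 0.94 kW × 3 h × 14 = 39.48 kWh
Off-peak energy = 0.94 kW × 4 h × 14 = 52.64 kWh
Cost = 39.48 × £0.29 + 52.64 × £0.20 = £11.4492 + £10.528 = £21.98

£21.98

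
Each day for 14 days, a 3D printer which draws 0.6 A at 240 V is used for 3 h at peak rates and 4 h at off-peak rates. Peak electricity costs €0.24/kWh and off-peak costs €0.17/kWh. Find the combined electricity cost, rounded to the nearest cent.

Power = 0.6 A × 240 V = 144 W = 0.144 kW
Peak energy = 0.144 kW × 3 h × 14 = 6.048 kWh
Off-peak energy = 0.144 kW × 4 h × 14 = 8.064 kWh
Cost = 6.048 × €0.24 + 8.064 × €0.17 = €1.45152 + €1.37088 = €2.82

€2.82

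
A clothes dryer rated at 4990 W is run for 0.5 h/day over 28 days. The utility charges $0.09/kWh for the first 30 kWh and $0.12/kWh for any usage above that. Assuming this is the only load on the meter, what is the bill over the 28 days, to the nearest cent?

Runtime = 0.5 h/day × 28 days = 14 h
Energy = 4.99 kW × 14 h = 69.86 kWh
Tier 1 (0–30 kWh): 30 × $0.09 = $2.7
Above 30 kWh: 39.86 × $0.12 = $4.7832
Bill = $7.48

$7.48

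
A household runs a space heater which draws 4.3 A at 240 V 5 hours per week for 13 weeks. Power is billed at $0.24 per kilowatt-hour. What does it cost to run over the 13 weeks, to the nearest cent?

$16.10

Power = 4.3 A × 240 V = 1032 W = 1.032 kW
Runtime = 5 h/week × 13 weeks = 65 h
Energy = 1.032 kW × 65 h = 67.08 kWh
Cost = 67.08 kWh × $0.24/kWh = $16.10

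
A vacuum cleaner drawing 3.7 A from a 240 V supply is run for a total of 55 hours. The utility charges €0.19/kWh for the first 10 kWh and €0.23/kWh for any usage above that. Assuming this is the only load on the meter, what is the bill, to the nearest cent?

€10.83

Power = 3.7 A × 240 V = 888 W = 0.888 kW
Energy = 0.888 kW × 55 h = 48.84 kWh
Tier 1 (0–10 kWh): 10 × €0.19 = €1.9
Above 10 kWh: 38.84 × €0.23 = €8.9332
Bill = €10.83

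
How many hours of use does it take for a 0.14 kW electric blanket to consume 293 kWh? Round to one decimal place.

2092.9 h

Hours = 293 kWh ÷ 0.14 kW = 2092.9 h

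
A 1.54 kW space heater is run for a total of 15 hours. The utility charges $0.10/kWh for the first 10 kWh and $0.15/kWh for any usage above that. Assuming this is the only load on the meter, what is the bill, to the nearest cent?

Energy = 1.54 kW × 15 h = 23.1 kWh
Tier 1 (0–10 kWh): 10 × $0.10 = $1
Above 10 kWh: 13.1 × $0.15 = $1.965
Bill = $2.97

$2.97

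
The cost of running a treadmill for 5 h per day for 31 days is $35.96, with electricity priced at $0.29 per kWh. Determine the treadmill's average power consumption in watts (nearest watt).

Energy = $35.96 ÷ $0.29/kWh = 124 kWh
Runtime = 5 h/day × 31 days = 155 h
Power = 124 kWh ÷ 155 h = 0.8 kW = 800 W

800 W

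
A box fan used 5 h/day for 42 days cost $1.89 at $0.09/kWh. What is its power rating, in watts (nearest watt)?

Energy = $1.89 ÷ $0.09/kWh = 21 kWh
Runtime = 5 h/day × 42 days = 210 h
Power = 21 kWh ÷ 210 h = 0.1 kW = 100 W

100 W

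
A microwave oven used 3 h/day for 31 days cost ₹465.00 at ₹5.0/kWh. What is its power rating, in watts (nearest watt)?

1000 W

Energy = ₹465.00 ÷ ₹5.0/kWh = 93 kWh
Runtime = 3 h/day × 31 days = 93 h
Power = 93 kWh ÷ 93 h = 1 kW = 1000 W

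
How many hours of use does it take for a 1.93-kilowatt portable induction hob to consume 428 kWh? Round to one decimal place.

221.8 h

Hours = 428 kWh ÷ 1.93 kW = 221.8 h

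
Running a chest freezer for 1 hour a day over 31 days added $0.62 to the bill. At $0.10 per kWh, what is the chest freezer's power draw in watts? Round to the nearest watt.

200 W

Energy = $0.62 ÷ $0.10/kWh = 6.2 kWh
Runtime = 1 h/day × 31 days = 31 h
Power = 6.2 kWh ÷ 31 h = 0.2 kW = 200 W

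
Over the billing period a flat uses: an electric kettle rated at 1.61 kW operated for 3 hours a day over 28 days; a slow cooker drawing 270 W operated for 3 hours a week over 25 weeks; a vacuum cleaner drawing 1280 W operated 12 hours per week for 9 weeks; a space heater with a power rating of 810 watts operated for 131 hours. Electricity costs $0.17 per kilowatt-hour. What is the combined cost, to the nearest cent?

electric kettle: Runtime = 3 h/day × 28 days = 84 h
electric kettle: 1.61 kW × 84 h = 135.24 kWh
slow cooker: Runtime = 3 h/week × 25 weeks = 75 h
slow cooker: 0.27 kW × 75 h = 20.25 kWh
vacuum cleaner: Runtime = 12 h/week × 9 weeks = 108 h
vacuum cleaner: 1.28 kW × 108 h = 138.24 kWh
space heater: 0.81 kW × 131 h = 106.11 kWh
Total energy = 399.84 kWh
Cost = 399.84 × $0.17 = $67.97

$67.97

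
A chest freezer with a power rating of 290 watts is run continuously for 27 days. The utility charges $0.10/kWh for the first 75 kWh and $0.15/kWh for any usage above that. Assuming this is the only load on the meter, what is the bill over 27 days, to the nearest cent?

$24.44

Runtime = 24 h × 27 = 648 h
Energy = 0.29 kW × 648 h = 187.92 kWh
Tier 1 (0–75 kWh): 75 × $0.10 = $7.5
Above 75 kWh: 112.92 × $0.15 = $16.938
Bill = $24.44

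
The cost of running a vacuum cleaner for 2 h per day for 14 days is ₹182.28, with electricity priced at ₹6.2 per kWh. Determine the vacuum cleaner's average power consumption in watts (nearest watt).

Energy = ₹182.28 ÷ ₹6.2/kWh = 29.4 kWh
Runtime = 2 h/day × 14 days = 28 h
Power = 29.4 kWh ÷ 28 h = 1.05 kW = 1050 W

1050 W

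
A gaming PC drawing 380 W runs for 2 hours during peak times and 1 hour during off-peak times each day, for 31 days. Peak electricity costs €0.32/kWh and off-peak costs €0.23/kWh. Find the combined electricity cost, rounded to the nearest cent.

Peak energy = 0.38 kW × 2 h × 31 = 23.56 kWh
Off-peak energy = 0.38 kW × 1 h × 31 = 11.78 kWh
Cost = 23.56 × €0.32 + 11.78 × €0.23 = €7.5392 + €2.7094 = €10.25

€10.25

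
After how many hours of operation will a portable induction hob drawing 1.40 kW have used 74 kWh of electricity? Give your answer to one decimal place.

Hours = 74 kWh ÷ 1.4 kW = 52.9 h

52.9 h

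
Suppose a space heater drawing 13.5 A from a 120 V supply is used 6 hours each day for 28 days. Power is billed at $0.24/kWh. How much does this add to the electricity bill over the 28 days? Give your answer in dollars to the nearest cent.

$65.32

Power = 13.5 A × 120 V = 1620 W = 1.62 kW
Runtime = 6 h/day × 28 days = 168 h
Energy = 1.62 kW × 168 h = 272.16 kWh
Cost = 272.16 kWh × $0.24/kWh = $65.32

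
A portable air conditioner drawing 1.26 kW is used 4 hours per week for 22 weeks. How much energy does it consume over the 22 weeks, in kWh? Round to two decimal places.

Runtime = 4 h/week × 22 weeks = 88 h
Energy = 1.26 kW × 88 h = 110.88 kWh

110.88 kWh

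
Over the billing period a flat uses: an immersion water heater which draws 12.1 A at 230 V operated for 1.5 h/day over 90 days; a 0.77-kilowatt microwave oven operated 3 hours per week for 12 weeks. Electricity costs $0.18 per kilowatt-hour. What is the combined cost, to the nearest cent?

$72.62

immersion water heater: Power = 12.1 A × 230 V = 2783 W = 2.783 kW
immersion water heater: Runtime = 1.5 h/day × 90 days = 135 h
immersion water heater: 2.783 kW × 135 h = 375.705 kWh
microwave oven: Runtime = 3 h/week × 12 weeks = 36 h
microwave oven: 0.77 kW × 36 h = 27.72 kWh
Total energy = 403.425 kWh
Cost = 403.425 × $0.18 = $72.62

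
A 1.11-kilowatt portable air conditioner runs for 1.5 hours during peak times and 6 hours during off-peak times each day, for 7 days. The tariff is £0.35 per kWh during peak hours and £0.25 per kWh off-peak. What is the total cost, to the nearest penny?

£15.73

Peak energy = 1.11 kW × 1.5 h × 7 = 11.655 kWh
Off-peak energy = 1.11 kW × 6 h × 7 = 46.62 kWh
Cost = 11.655 × £0.35 + 46.62 × £0.25 = £4.07925 + £11.655 = £15.73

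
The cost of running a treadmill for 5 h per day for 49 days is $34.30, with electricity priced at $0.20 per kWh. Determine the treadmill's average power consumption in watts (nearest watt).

700 W

Energy = $34.30 ÷ $0.20/kWh = 171.5 kWh
Runtime = 5 h/day × 49 days = 245 h
Power = 171.5 kWh ÷ 245 h = 0.7 kW = 700 W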